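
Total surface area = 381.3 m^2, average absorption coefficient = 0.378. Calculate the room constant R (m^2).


Given values:
  S = 381.3 m^2, alpha = 0.378
Formula: R = S * alpha / (1 - alpha)
Numerator: 381.3 * 0.378 = 144.1314
Denominator: 1 - 0.378 = 0.622
R = 144.1314 / 0.622 = 231.72

231.72 m^2


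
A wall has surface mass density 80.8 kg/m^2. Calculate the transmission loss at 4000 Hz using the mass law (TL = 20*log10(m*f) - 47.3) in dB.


Given values:
  m = 80.8 kg/m^2, f = 4000 Hz
Formula: TL = 20 * log10(m * f) - 47.3
Compute m * f = 80.8 * 4000 = 323200.0
Compute log10(323200.0) = 5.509471
Compute 20 * 5.509471 = 110.1894
TL = 110.1894 - 47.3 = 62.89

62.89 dB


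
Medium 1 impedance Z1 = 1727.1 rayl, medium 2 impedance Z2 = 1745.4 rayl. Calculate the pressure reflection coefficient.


Given values:
  Z1 = 1727.1 rayl, Z2 = 1745.4 rayl
Formula: R = (Z2 - Z1) / (Z2 + Z1)
Numerator: Z2 - Z1 = 1745.4 - 1727.1 = 18.3
Denominator: Z2 + Z1 = 1745.4 + 1727.1 = 3472.5
R = 18.3 / 3472.5 = 0.0053

0.0053


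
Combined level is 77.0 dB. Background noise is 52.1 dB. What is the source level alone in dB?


Given values:
  L_total = 77.0 dB, L_bg = 52.1 dB
Formula: L_source = 10 * log10(10^(L_total/10) - 10^(L_bg/10))
Convert to linear:
  10^(77.0/10) = 50118723.3627
  10^(52.1/10) = 162181.0097
Difference: 50118723.3627 - 162181.0097 = 49956542.353
L_source = 10 * log10(49956542.353) = 76.99

76.99 dB


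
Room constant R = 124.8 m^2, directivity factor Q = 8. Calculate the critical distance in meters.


Given values:
  R = 124.8 m^2, Q = 8
Formula: d_c = 0.141 * sqrt(Q * R)
Compute Q * R = 8 * 124.8 = 998.4
Compute sqrt(998.4) = 31.5975
d_c = 0.141 * 31.5975 = 4.455

4.455 m


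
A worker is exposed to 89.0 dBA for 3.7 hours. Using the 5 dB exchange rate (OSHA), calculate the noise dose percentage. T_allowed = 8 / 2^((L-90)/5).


Given values:
  L = 89.0 dBA, T = 3.7 hours
Formula: T_allowed = 8 / 2^((L - 90) / 5)
Compute exponent: (89.0 - 90) / 5 = -0.2
Compute 2^(-0.2) = 0.870551
T_allowed = 8 / 0.870551 = 9.189582 hours
Dose = (T / T_allowed) * 100
Dose = (3.7 / 9.189582) * 100 = 40.26

40.26 %


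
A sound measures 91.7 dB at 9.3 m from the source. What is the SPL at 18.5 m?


Given values:
  SPL1 = 91.7 dB, r1 = 9.3 m, r2 = 18.5 m
Formula: SPL2 = SPL1 - 20 * log10(r2 / r1)
Compute ratio: r2 / r1 = 18.5 / 9.3 = 1.9892
Compute log10: log10(1.9892) = 0.298678
Compute drop: 20 * 0.298678 = 5.9736
SPL2 = 91.7 - 5.9736 = 85.73

85.73 dB


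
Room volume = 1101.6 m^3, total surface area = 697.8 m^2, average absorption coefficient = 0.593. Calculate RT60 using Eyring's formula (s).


Given values:
  V = 1101.6 m^3, S = 697.8 m^2, alpha = 0.593
Formula: RT60 = 0.161 * V / (-S * ln(1 - alpha))
Compute ln(1 - 0.593) = ln(0.407) = -0.898942
Denominator: -697.8 * -0.898942 = 627.2817
Numerator: 0.161 * 1101.6 = 177.3576
RT60 = 177.3576 / 627.2817 = 0.283

0.283 s


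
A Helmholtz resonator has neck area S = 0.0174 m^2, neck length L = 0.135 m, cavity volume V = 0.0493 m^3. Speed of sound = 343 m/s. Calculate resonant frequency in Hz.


Given values:
  S = 0.0174 m^2, L = 0.135 m, V = 0.0493 m^3, c = 343 m/s
Formula: f = (c / (2*pi)) * sqrt(S / (V * L))
Compute V * L = 0.0493 * 0.135 = 0.0066555
Compute S / (V * L) = 0.0174 / 0.0066555 = 2.6144
Compute sqrt(2.6144) = 1.616911
Compute c / (2*pi) = 343 / 6.283185 = 54.590148
f = 54.590148 * 1.616911 = 88.27

88.27 Hz


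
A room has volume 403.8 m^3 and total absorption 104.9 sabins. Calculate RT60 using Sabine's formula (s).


Given values:
  V = 403.8 m^3
  A = 104.9 sabins
Formula: RT60 = 0.161 * V / A
Numerator: 0.161 * 403.8 = 65.0118
RT60 = 65.0118 / 104.9 = 0.62

0.62 s


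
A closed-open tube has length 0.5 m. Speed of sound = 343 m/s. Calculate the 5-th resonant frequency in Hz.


Given values:
  Tube type: closed-open, L = 0.5 m, c = 343 m/s, n = 5
Formula: f_n = (2n - 1) * c / (4 * L)
Compute 2n - 1 = 2*5 - 1 = 9
Compute 4 * L = 4 * 0.5 = 2.0
f = 9 * 343 / 2.0
f = 1543.5

1543.5 Hz


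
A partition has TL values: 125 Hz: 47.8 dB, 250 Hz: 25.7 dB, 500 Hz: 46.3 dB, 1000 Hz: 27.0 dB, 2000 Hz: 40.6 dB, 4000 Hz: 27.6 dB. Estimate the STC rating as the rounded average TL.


Given TL values at each frequency:
  125 Hz: 47.8 dB
  250 Hz: 25.7 dB
  500 Hz: 46.3 dB
  1000 Hz: 27.0 dB
  2000 Hz: 40.6 dB
  4000 Hz: 27.6 dB
Formula: STC ~ round(average of TL values)
Sum = 47.8 + 25.7 + 46.3 + 27.0 + 40.6 + 27.6 = 215.0
Average = 215.0 / 6 = 35.83
Rounded: 36

36


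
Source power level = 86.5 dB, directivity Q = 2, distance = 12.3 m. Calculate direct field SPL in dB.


Given values:
  Lw = 86.5 dB, Q = 2, r = 12.3 m
Formula: SPL = Lw + 10 * log10(Q / (4 * pi * r^2))
Compute 4 * pi * r^2 = 4 * pi * 12.3^2 = 1901.1662
Compute Q / denom = 2 / 1901.1662 = 0.00105199
Compute 10 * log10(0.00105199) = -29.7799
SPL = 86.5 + (-29.7799) = 56.72

56.72 dB


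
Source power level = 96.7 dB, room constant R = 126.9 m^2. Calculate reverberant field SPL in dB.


Given values:
  Lw = 96.7 dB, R = 126.9 m^2
Formula: SPL = Lw + 10 * log10(4 / R)
Compute 4 / R = 4 / 126.9 = 0.031521
Compute 10 * log10(0.031521) = -15.014
SPL = 96.7 + (-15.014) = 81.69

81.69 dB


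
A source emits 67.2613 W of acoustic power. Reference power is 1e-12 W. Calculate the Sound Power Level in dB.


Given values:
  W = 67.2613 W
  W_ref = 1e-12 W
Formula: SWL = 10 * log10(W / W_ref)
Compute ratio: W / W_ref = 67261300000000
Compute log10: log10(67261300000000) = 13.827765
Multiply: SWL = 10 * 13.827765 = 138.28

138.28 dB


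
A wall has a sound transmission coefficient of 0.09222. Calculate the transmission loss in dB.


Given values:
  tau = 0.09222
Formula: TL = 10 * log10(1 / tau)
Compute 1 / tau = 1 / 0.09222 = 10.8436
Compute log10(10.8436) = 1.035173
TL = 10 * 1.035173 = 10.35

10.35 dB


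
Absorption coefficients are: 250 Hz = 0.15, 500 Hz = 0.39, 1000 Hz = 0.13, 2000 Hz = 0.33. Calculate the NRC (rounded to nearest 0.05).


Given values:
  a_250 = 0.15, a_500 = 0.39
  a_1000 = 0.13, a_2000 = 0.33
Formula: NRC = (a250 + a500 + a1000 + a2000) / 4
Sum = 0.15 + 0.39 + 0.13 + 0.33 = 1.0
NRC = 1.0 / 4 = 0.25
Rounded to nearest 0.05: 0.25

0.25


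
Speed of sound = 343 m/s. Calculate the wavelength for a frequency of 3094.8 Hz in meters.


Given values:
  c = 343 m/s, f = 3094.8 Hz
Formula: lambda = c / f
lambda = 343 / 3094.8
lambda = 0.1108

0.1108 m


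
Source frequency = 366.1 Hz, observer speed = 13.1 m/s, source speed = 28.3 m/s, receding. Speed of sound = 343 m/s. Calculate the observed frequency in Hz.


Given values:
  f_s = 366.1 Hz, v_o = 13.1 m/s, v_s = 28.3 m/s
  Direction: receding
Formula: f_o = f_s * (c - v_o) / (c + v_s)
Numerator: c - v_o = 343 - 13.1 = 329.9
Denominator: c + v_s = 343 + 28.3 = 371.3
f_o = 366.1 * 329.9 / 371.3 = 325.28

325.28 Hz


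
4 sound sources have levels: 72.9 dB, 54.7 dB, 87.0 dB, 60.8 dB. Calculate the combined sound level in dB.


Formula: L_total = 10 * log10( sum(10^(Li/10)) )
  Source 1: 10^(72.9/10) = 19498445.9976
  Source 2: 10^(54.7/10) = 295120.9227
  Source 3: 10^(87.0/10) = 501187233.6273
  Source 4: 10^(60.8/10) = 1202264.4346
Sum of linear values = 522183064.9822
L_total = 10 * log10(522183064.9822) = 87.18

87.18 dB


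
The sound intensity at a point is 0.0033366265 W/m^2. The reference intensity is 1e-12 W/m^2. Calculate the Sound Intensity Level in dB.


Given values:
  I = 0.0033366265 W/m^2
  I_ref = 1e-12 W/m^2
Formula: SIL = 10 * log10(I / I_ref)
Compute ratio: I / I_ref = 3336626500
Compute log10: log10(3336626500) = 9.523308
Multiply: SIL = 10 * 9.523308 = 95.23

95.23 dB


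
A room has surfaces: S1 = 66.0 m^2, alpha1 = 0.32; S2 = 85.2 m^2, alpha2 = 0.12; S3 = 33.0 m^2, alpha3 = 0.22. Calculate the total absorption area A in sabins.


Given surfaces:
  Surface 1: 66.0 * 0.32 = 21.12
  Surface 2: 85.2 * 0.12 = 10.224
  Surface 3: 33.0 * 0.22 = 7.26
Formula: A = sum(Si * alpha_i)
A = 21.12 + 10.224 + 7.26
A = 38.6

38.6 sabins


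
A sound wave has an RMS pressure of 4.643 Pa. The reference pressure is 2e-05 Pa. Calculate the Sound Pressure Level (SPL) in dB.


Given values:
  p = 4.643 Pa
  p_ref = 2e-05 Pa
Formula: SPL = 20 * log10(p / p_ref)
Compute ratio: p / p_ref = 4.643 / 2e-05 = 232150
Compute log10: log10(232150) = 5.365769
Multiply: SPL = 20 * 5.365769 = 107.32

107.32 dB


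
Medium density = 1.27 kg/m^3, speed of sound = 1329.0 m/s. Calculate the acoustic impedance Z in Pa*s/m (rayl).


Given values:
  rho = 1.27 kg/m^3
  c = 1329.0 m/s
Formula: Z = rho * c
Z = 1.27 * 1329.0
Z = 1687.83

1687.83 rayl


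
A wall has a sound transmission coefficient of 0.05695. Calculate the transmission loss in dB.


Given values:
  tau = 0.05695
Formula: TL = 10 * log10(1 / tau)
Compute 1 / tau = 1 / 0.05695 = 17.5593
Compute log10(17.5593) = 1.244507
TL = 10 * 1.244507 = 12.45

12.45 dB


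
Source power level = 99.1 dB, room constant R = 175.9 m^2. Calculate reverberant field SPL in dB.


Given values:
  Lw = 99.1 dB, R = 175.9 m^2
Formula: SPL = Lw + 10 * log10(4 / R)
Compute 4 / R = 4 / 175.9 = 0.02274
Compute 10 * log10(0.02274) = -16.4321
SPL = 99.1 + (-16.4321) = 82.67

82.67 dB


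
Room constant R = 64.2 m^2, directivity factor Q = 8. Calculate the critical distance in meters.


Given values:
  R = 64.2 m^2, Q = 8
Formula: d_c = 0.141 * sqrt(Q * R)
Compute Q * R = 8 * 64.2 = 513.6
Compute sqrt(513.6) = 22.6627
d_c = 0.141 * 22.6627 = 3.195

3.195 m


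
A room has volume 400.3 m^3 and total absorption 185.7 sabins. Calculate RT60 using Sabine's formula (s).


Given values:
  V = 400.3 m^3
  A = 185.7 sabins
Formula: RT60 = 0.161 * V / A
Numerator: 0.161 * 400.3 = 64.4483
RT60 = 64.4483 / 185.7 = 0.347

0.347 s


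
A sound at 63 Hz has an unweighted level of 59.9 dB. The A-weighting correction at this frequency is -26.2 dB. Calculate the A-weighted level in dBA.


Given values:
  SPL = 59.9 dB
  A-weighting at 63 Hz = -26.2 dB
Formula: L_A = SPL + A_weight
L_A = 59.9 + (-26.2)
L_A = 33.7

33.7 dBA


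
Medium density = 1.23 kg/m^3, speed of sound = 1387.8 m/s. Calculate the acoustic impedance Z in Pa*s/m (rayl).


Given values:
  rho = 1.23 kg/m^3
  c = 1387.8 m/s
Formula: Z = rho * c
Z = 1.23 * 1387.8
Z = 1706.99

1706.99 rayl


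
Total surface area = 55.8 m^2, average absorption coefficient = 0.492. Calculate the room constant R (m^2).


Given values:
  S = 55.8 m^2, alpha = 0.492
Formula: R = S * alpha / (1 - alpha)
Numerator: 55.8 * 0.492 = 27.4536
Denominator: 1 - 0.492 = 0.508
R = 27.4536 / 0.508 = 54.04

54.04 m^2


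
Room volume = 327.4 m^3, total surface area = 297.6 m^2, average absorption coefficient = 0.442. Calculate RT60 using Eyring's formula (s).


Given values:
  V = 327.4 m^3, S = 297.6 m^2, alpha = 0.442
Formula: RT60 = 0.161 * V / (-S * ln(1 - alpha))
Compute ln(1 - 0.442) = ln(0.558) = -0.583396
Denominator: -297.6 * -0.583396 = 173.6186
Numerator: 0.161 * 327.4 = 52.7114
RT60 = 52.7114 / 173.6186 = 0.304

0.304 s


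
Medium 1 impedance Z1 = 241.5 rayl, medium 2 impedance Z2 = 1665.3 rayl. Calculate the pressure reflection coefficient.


Given values:
  Z1 = 241.5 rayl, Z2 = 1665.3 rayl
Formula: R = (Z2 - Z1) / (Z2 + Z1)
Numerator: Z2 - Z1 = 1665.3 - 241.5 = 1423.8
Denominator: Z2 + Z1 = 1665.3 + 241.5 = 1906.8
R = 1423.8 / 1906.8 = 0.7467

0.7467


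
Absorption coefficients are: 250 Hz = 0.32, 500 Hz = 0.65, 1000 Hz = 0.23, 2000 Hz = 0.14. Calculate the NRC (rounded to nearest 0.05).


Given values:
  a_250 = 0.32, a_500 = 0.65
  a_1000 = 0.23, a_2000 = 0.14
Formula: NRC = (a250 + a500 + a1000 + a2000) / 4
Sum = 0.32 + 0.65 + 0.23 + 0.14 = 1.34
NRC = 1.34 / 4 = 0.335
Rounded to nearest 0.05: 0.35

0.35


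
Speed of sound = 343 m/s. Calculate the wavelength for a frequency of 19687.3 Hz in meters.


Given values:
  c = 343 m/s, f = 19687.3 Hz
Formula: lambda = c / f
lambda = 343 / 19687.3
lambda = 0.0174

0.0174 m


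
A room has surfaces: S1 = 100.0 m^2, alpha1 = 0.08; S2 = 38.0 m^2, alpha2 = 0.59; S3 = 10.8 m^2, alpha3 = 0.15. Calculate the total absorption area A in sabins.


Given surfaces:
  Surface 1: 100.0 * 0.08 = 8.0
  Surface 2: 38.0 * 0.59 = 22.42
  Surface 3: 10.8 * 0.15 = 1.62
Formula: A = sum(Si * alpha_i)
A = 8.0 + 22.42 + 1.62
A = 32.04

32.04 sabins


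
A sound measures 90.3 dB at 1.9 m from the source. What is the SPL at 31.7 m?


Given values:
  SPL1 = 90.3 dB, r1 = 1.9 m, r2 = 31.7 m
Formula: SPL2 = SPL1 - 20 * log10(r2 / r1)
Compute ratio: r2 / r1 = 31.7 / 1.9 = 16.6842
Compute log10: log10(16.6842) = 1.222305
Compute drop: 20 * 1.222305 = 24.4461
SPL2 = 90.3 - 24.4461 = 65.85

65.85 dB


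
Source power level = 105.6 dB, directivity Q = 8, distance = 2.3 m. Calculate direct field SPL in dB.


Given values:
  Lw = 105.6 dB, Q = 8, r = 2.3 m
Formula: SPL = Lw + 10 * log10(Q / (4 * pi * r^2))
Compute 4 * pi * r^2 = 4 * pi * 2.3^2 = 66.4761
Compute Q / denom = 8 / 66.4761 = 0.120344
Compute 10 * log10(0.120344) = -9.1958
SPL = 105.6 + (-9.1958) = 96.4

96.4 dB


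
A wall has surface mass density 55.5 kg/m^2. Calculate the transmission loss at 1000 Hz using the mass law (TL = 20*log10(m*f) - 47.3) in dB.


Given values:
  m = 55.5 kg/m^2, f = 1000 Hz
Formula: TL = 20 * log10(m * f) - 47.3
Compute m * f = 55.5 * 1000 = 55500.0
Compute log10(55500.0) = 4.744293
Compute 20 * 4.744293 = 94.8859
TL = 94.8859 - 47.3 = 47.59

47.59 dB


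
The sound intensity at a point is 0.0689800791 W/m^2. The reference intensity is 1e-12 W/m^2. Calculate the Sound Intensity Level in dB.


Given values:
  I = 0.0689800791 W/m^2
  I_ref = 1e-12 W/m^2
Formula: SIL = 10 * log10(I / I_ref)
Compute ratio: I / I_ref = 68980079100
Compute log10: log10(68980079100) = 10.838724
Multiply: SIL = 10 * 10.838724 = 108.39

108.39 dB


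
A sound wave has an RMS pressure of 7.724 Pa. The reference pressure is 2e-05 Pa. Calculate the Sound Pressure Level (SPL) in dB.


Given values:
  p = 7.724 Pa
  p_ref = 2e-05 Pa
Formula: SPL = 20 * log10(p / p_ref)
Compute ratio: p / p_ref = 7.724 / 2e-05 = 386200
Compute log10: log10(386200) = 5.586812
Multiply: SPL = 20 * 5.586812 = 111.74

111.74 dB


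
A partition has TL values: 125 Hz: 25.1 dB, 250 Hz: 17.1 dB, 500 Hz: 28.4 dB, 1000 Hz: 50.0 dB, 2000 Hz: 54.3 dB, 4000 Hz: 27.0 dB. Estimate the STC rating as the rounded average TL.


Given TL values at each frequency:
  125 Hz: 25.1 dB
  250 Hz: 17.1 dB
  500 Hz: 28.4 dB
  1000 Hz: 50.0 dB
  2000 Hz: 54.3 dB
  4000 Hz: 27.0 dB
Formula: STC ~ round(average of TL values)
Sum = 25.1 + 17.1 + 28.4 + 50.0 + 54.3 + 27.0 = 201.9
Average = 201.9 / 6 = 33.65
Rounded: 34

34


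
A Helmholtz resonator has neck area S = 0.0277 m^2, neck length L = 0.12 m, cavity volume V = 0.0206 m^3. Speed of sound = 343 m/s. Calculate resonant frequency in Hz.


Given values:
  S = 0.0277 m^2, L = 0.12 m, V = 0.0206 m^3, c = 343 m/s
Formula: f = (c / (2*pi)) * sqrt(S / (V * L))
Compute V * L = 0.0206 * 0.12 = 0.002472
Compute S / (V * L) = 0.0277 / 0.002472 = 11.2055
Compute sqrt(11.2055) = 3.347462
Compute c / (2*pi) = 343 / 6.283185 = 54.590148
f = 54.590148 * 3.347462 = 182.74

182.74 Hz


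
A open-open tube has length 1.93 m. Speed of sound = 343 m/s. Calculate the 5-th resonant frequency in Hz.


Given values:
  Tube type: open-open, L = 1.93 m, c = 343 m/s, n = 5
Formula: f_n = n * c / (2 * L)
Compute 2 * L = 2 * 1.93 = 3.86
f = 5 * 343 / 3.86
f = 444.3

444.3 Hz


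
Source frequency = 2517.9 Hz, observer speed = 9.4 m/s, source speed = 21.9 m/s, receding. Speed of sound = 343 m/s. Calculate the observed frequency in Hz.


Given values:
  f_s = 2517.9 Hz, v_o = 9.4 m/s, v_s = 21.9 m/s
  Direction: receding
Formula: f_o = f_s * (c - v_o) / (c + v_s)
Numerator: c - v_o = 343 - 9.4 = 333.6
Denominator: c + v_s = 343 + 21.9 = 364.9
f_o = 2517.9 * 333.6 / 364.9 = 2301.92

2301.92 Hz


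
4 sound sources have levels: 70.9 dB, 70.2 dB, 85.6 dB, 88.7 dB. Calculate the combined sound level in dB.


Formula: L_total = 10 * log10( sum(10^(Li/10)) )
  Source 1: 10^(70.9/10) = 12302687.7081
  Source 2: 10^(70.2/10) = 10471285.4805
  Source 3: 10^(85.6/10) = 363078054.7701
  Source 4: 10^(88.7/10) = 741310241.3009
Sum of linear values = 1127162269.2596
L_total = 10 * log10(1127162269.2596) = 90.52

90.52 dB


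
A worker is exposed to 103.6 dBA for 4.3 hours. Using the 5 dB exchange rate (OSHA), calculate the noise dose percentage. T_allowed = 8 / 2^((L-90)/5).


Given values:
  L = 103.6 dBA, T = 4.3 hours
Formula: T_allowed = 8 / 2^((L - 90) / 5)
Compute exponent: (103.6 - 90) / 5 = 2.72
Compute 2^(2.72) = 6.588728
T_allowed = 8 / 6.588728 = 1.214195 hours
Dose = (T / T_allowed) * 100
Dose = (4.3 / 1.214195) * 100 = 354.14

354.14 %


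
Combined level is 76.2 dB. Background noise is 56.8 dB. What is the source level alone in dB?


Given values:
  L_total = 76.2 dB, L_bg = 56.8 dB
Formula: L_source = 10 * log10(10^(L_total/10) - 10^(L_bg/10))
Convert to linear:
  10^(76.2/10) = 41686938.347
  10^(56.8/10) = 478630.0923
Difference: 41686938.347 - 478630.0923 = 41208308.2547
L_source = 10 * log10(41208308.2547) = 76.15

76.15 dB


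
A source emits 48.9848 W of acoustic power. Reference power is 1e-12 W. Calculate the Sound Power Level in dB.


Given values:
  W = 48.9848 W
  W_ref = 1e-12 W
Formula: SWL = 10 * log10(W / W_ref)
Compute ratio: W / W_ref = 48984800000000
Compute log10: log10(48984800000000) = 13.690061
Multiply: SWL = 10 * 13.690061 = 136.9

136.9 dB


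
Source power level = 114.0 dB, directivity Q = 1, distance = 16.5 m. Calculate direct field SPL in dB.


Given values:
  Lw = 114.0 dB, Q = 1, r = 16.5 m
Formula: SPL = Lw + 10 * log10(Q / (4 * pi * r^2))
Compute 4 * pi * r^2 = 4 * pi * 16.5^2 = 3421.1944
Compute Q / denom = 1 / 3421.1944 = 0.0002923
Compute 10 * log10(0.0002923) = -35.3417
SPL = 114.0 + (-35.3417) = 78.66

78.66 dB


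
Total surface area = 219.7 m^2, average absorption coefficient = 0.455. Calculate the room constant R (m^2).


Given values:
  S = 219.7 m^2, alpha = 0.455
Formula: R = S * alpha / (1 - alpha)
Numerator: 219.7 * 0.455 = 99.9635
Denominator: 1 - 0.455 = 0.545
R = 99.9635 / 0.545 = 183.42

183.42 m^2


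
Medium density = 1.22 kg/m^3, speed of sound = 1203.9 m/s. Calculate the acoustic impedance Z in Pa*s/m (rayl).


Given values:
  rho = 1.22 kg/m^3
  c = 1203.9 m/s
Formula: Z = rho * c
Z = 1.22 * 1203.9
Z = 1468.76

1468.76 rayl


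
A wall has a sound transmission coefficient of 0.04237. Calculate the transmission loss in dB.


Given values:
  tau = 0.04237
Formula: TL = 10 * log10(1 / tau)
Compute 1 / tau = 1 / 0.04237 = 23.6016
Compute log10(23.6016) = 1.372941
TL = 10 * 1.372941 = 13.73

13.73 dB


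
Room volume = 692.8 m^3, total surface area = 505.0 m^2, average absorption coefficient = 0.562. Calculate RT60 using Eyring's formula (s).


Given values:
  V = 692.8 m^3, S = 505.0 m^2, alpha = 0.562
Formula: RT60 = 0.161 * V / (-S * ln(1 - alpha))
Compute ln(1 - 0.562) = ln(0.438) = -0.825536
Denominator: -505.0 * -0.825536 = 416.8957
Numerator: 0.161 * 692.8 = 111.5408
RT60 = 111.5408 / 416.8957 = 0.268

0.268 s


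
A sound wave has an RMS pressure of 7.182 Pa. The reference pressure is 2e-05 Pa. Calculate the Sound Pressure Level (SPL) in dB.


Given values:
  p = 7.182 Pa
  p_ref = 2e-05 Pa
Formula: SPL = 20 * log10(p / p_ref)
Compute ratio: p / p_ref = 7.182 / 2e-05 = 359100
Compute log10: log10(359100) = 5.555215
Multiply: SPL = 20 * 5.555215 = 111.1

111.1 dB


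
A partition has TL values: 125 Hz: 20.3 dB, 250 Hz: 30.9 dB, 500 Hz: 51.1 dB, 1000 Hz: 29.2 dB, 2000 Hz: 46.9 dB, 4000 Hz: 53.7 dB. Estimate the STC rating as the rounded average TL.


Given TL values at each frequency:
  125 Hz: 20.3 dB
  250 Hz: 30.9 dB
  500 Hz: 51.1 dB
  1000 Hz: 29.2 dB
  2000 Hz: 46.9 dB
  4000 Hz: 53.7 dB
Formula: STC ~ round(average of TL values)
Sum = 20.3 + 30.9 + 51.1 + 29.2 + 46.9 + 53.7 = 232.1
Average = 232.1 / 6 = 38.68
Rounded: 39

39


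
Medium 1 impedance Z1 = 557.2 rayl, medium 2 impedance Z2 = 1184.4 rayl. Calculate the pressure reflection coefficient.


Given values:
  Z1 = 557.2 rayl, Z2 = 1184.4 rayl
Formula: R = (Z2 - Z1) / (Z2 + Z1)
Numerator: Z2 - Z1 = 1184.4 - 557.2 = 627.2
Denominator: Z2 + Z1 = 1184.4 + 557.2 = 1741.6
R = 627.2 / 1741.6 = 0.3601

0.3601


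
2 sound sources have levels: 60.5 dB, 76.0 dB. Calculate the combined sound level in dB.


Formula: L_total = 10 * log10( sum(10^(Li/10)) )
  Source 1: 10^(60.5/10) = 1122018.4543
  Source 2: 10^(76.0/10) = 39810717.0553
Sum of linear values = 40932735.5096
L_total = 10 * log10(40932735.5096) = 76.12

76.12 dB


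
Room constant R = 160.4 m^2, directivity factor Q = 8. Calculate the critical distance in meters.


Given values:
  R = 160.4 m^2, Q = 8
Formula: d_c = 0.141 * sqrt(Q * R)
Compute Q * R = 8 * 160.4 = 1283.2
Compute sqrt(1283.2) = 35.8218
d_c = 0.141 * 35.8218 = 5.051

5.051 m


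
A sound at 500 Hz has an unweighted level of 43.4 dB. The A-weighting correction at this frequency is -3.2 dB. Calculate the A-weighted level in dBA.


Given values:
  SPL = 43.4 dB
  A-weighting at 500 Hz = -3.2 dB
Formula: L_A = SPL + A_weight
L_A = 43.4 + (-3.2)
L_A = 40.2

40.2 dBA


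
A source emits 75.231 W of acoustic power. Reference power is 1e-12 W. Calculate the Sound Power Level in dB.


Given values:
  W = 75.231 W
  W_ref = 1e-12 W
Formula: SWL = 10 * log10(W / W_ref)
Compute ratio: W / W_ref = 75231000000000
Compute log10: log10(75231000000000) = 13.876397
Multiply: SWL = 10 * 13.876397 = 138.76

138.76 dB


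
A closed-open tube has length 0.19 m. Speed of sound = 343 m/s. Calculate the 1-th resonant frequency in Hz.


Given values:
  Tube type: closed-open, L = 0.19 m, c = 343 m/s, n = 1
Formula: f_n = (2n - 1) * c / (4 * L)
Compute 2n - 1 = 2*1 - 1 = 1
Compute 4 * L = 4 * 0.19 = 0.76
f = 1 * 343 / 0.76
f = 451.32

451.32 Hz


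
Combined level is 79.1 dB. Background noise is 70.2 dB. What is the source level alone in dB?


Given values:
  L_total = 79.1 dB, L_bg = 70.2 dB
Formula: L_source = 10 * log10(10^(L_total/10) - 10^(L_bg/10))
Convert to linear:
  10^(79.1/10) = 81283051.6164
  10^(70.2/10) = 10471285.4805
Difference: 81283051.6164 - 10471285.4805 = 70811766.1359
L_source = 10 * log10(70811766.1359) = 78.5

78.5 dB


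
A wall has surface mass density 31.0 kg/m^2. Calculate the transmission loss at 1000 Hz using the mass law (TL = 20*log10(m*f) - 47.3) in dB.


Given values:
  m = 31.0 kg/m^2, f = 1000 Hz
Formula: TL = 20 * log10(m * f) - 47.3
Compute m * f = 31.0 * 1000 = 31000.0
Compute log10(31000.0) = 4.491362
Compute 20 * 4.491362 = 89.8272
TL = 89.8272 - 47.3 = 42.53

42.53 dB


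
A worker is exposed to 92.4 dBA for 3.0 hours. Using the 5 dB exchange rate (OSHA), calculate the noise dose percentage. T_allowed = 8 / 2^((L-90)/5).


Given values:
  L = 92.4 dBA, T = 3.0 hours
Formula: T_allowed = 8 / 2^((L - 90) / 5)
Compute exponent: (92.4 - 90) / 5 = 0.48
Compute 2^(0.48) = 1.394744
T_allowed = 8 / 1.394744 = 5.73582 hours
Dose = (T / T_allowed) * 100
Dose = (3.0 / 5.73582) * 100 = 52.3

52.3 %


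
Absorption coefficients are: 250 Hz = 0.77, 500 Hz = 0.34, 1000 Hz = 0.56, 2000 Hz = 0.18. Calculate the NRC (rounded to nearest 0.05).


Given values:
  a_250 = 0.77, a_500 = 0.34
  a_1000 = 0.56, a_2000 = 0.18
Formula: NRC = (a250 + a500 + a1000 + a2000) / 4
Sum = 0.77 + 0.34 + 0.56 + 0.18 = 1.85
NRC = 1.85 / 4 = 0.4625
Rounded to nearest 0.05: 0.45

0.45


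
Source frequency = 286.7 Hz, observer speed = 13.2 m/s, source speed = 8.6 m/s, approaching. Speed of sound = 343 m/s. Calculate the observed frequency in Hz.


Given values:
  f_s = 286.7 Hz, v_o = 13.2 m/s, v_s = 8.6 m/s
  Direction: approaching
Formula: f_o = f_s * (c + v_o) / (c - v_s)
Numerator: c + v_o = 343 + 13.2 = 356.2
Denominator: c - v_s = 343 - 8.6 = 334.4
f_o = 286.7 * 356.2 / 334.4 = 305.39

305.39 Hz


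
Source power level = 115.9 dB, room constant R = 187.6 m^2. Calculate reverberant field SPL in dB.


Given values:
  Lw = 115.9 dB, R = 187.6 m^2
Formula: SPL = Lw + 10 * log10(4 / R)
Compute 4 / R = 4 / 187.6 = 0.021322
Compute 10 * log10(0.021322) = -16.7117
SPL = 115.9 + (-16.7117) = 99.19

99.19 dB


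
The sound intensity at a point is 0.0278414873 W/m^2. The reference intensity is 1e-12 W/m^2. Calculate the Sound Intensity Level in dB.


Given values:
  I = 0.0278414873 W/m^2
  I_ref = 1e-12 W/m^2
Formula: SIL = 10 * log10(I / I_ref)
Compute ratio: I / I_ref = 27841487300
Compute log10: log10(27841487300) = 10.444692
Multiply: SIL = 10 * 10.444692 = 104.45

104.45 dB


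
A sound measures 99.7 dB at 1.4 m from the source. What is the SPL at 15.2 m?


Given values:
  SPL1 = 99.7 dB, r1 = 1.4 m, r2 = 15.2 m
Formula: SPL2 = SPL1 - 20 * log10(r2 / r1)
Compute ratio: r2 / r1 = 15.2 / 1.4 = 10.8571
Compute log10: log10(10.8571) = 1.035714
Compute drop: 20 * 1.035714 = 20.7143
SPL2 = 99.7 - 20.7143 = 78.99

78.99 dB


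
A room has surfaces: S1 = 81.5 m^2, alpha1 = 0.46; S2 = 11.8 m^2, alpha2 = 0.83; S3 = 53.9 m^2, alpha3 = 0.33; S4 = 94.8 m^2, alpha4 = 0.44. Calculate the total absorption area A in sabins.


Given surfaces:
  Surface 1: 81.5 * 0.46 = 37.49
  Surface 2: 11.8 * 0.83 = 9.794
  Surface 3: 53.9 * 0.33 = 17.787
  Surface 4: 94.8 * 0.44 = 41.712
Formula: A = sum(Si * alpha_i)
A = 37.49 + 9.794 + 17.787 + 41.712
A = 106.78

106.78 sabins


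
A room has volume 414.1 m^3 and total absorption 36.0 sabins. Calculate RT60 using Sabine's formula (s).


Given values:
  V = 414.1 m^3
  A = 36.0 sabins
Formula: RT60 = 0.161 * V / A
Numerator: 0.161 * 414.1 = 66.6701
RT60 = 66.6701 / 36.0 = 1.852

1.852 s


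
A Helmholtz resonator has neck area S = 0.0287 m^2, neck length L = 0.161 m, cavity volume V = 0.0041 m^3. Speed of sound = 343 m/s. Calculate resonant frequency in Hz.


Given values:
  S = 0.0287 m^2, L = 0.161 m, V = 0.0041 m^3, c = 343 m/s
Formula: f = (c / (2*pi)) * sqrt(S / (V * L))
Compute V * L = 0.0041 * 0.161 = 0.0006601
Compute S / (V * L) = 0.0287 / 0.0006601 = 43.4783
Compute sqrt(43.4783) = 6.593808
Compute c / (2*pi) = 343 / 6.283185 = 54.590148
f = 54.590148 * 6.593808 = 359.96

359.96 Hz


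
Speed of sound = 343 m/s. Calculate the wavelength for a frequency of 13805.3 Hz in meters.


Given values:
  c = 343 m/s, f = 13805.3 Hz
Formula: lambda = c / f
lambda = 343 / 13805.3
lambda = 0.0248

0.0248 m


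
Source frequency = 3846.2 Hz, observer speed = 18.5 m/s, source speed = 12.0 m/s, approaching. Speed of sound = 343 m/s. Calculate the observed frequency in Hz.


Given values:
  f_s = 3846.2 Hz, v_o = 18.5 m/s, v_s = 12.0 m/s
  Direction: approaching
Formula: f_o = f_s * (c + v_o) / (c - v_s)
Numerator: c + v_o = 343 + 18.5 = 361.5
Denominator: c - v_s = 343 - 12.0 = 331.0
f_o = 3846.2 * 361.5 / 331.0 = 4200.61

4200.61 Hz


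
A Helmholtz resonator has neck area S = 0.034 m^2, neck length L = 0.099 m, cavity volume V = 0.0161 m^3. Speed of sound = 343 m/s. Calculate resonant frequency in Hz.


Given values:
  S = 0.034 m^2, L = 0.099 m, V = 0.0161 m^3, c = 343 m/s
Formula: f = (c / (2*pi)) * sqrt(S / (V * L))
Compute V * L = 0.0161 * 0.099 = 0.0015939
Compute S / (V * L) = 0.034 / 0.0015939 = 21.3313
Compute sqrt(21.3313) = 4.618582
Compute c / (2*pi) = 343 / 6.283185 = 54.590148
f = 54.590148 * 4.618582 = 252.13

252.13 Hz


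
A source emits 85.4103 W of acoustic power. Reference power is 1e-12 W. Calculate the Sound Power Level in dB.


Given values:
  W = 85.4103 W
  W_ref = 1e-12 W
Formula: SWL = 10 * log10(W / W_ref)
Compute ratio: W / W_ref = 85410300000000
Compute log10: log10(85410300000000) = 13.93151
Multiply: SWL = 10 * 13.93151 = 139.32

139.32 dB


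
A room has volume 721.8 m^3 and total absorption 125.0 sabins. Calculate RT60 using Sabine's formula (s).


Given values:
  V = 721.8 m^3
  A = 125.0 sabins
Formula: RT60 = 0.161 * V / A
Numerator: 0.161 * 721.8 = 116.2098
RT60 = 116.2098 / 125.0 = 0.93

0.93 s


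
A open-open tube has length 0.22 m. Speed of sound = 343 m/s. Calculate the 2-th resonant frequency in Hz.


Given values:
  Tube type: open-open, L = 0.22 m, c = 343 m/s, n = 2
Formula: f_n = n * c / (2 * L)
Compute 2 * L = 2 * 0.22 = 0.44
f = 2 * 343 / 0.44
f = 1559.09

1559.09 Hz


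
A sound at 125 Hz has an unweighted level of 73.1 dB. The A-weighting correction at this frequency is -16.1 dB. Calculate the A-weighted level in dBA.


Given values:
  SPL = 73.1 dB
  A-weighting at 125 Hz = -16.1 dB
Formula: L_A = SPL + A_weight
L_A = 73.1 + (-16.1)
L_A = 57.0

57.0 dBA


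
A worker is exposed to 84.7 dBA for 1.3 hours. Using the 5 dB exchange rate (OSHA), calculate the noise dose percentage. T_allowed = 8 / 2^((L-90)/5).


Given values:
  L = 84.7 dBA, T = 1.3 hours
Formula: T_allowed = 8 / 2^((L - 90) / 5)
Compute exponent: (84.7 - 90) / 5 = -1.06
Compute 2^(-1.06) = 0.479632
T_allowed = 8 / 0.479632 = 16.679454 hours
Dose = (T / T_allowed) * 100
Dose = (1.3 / 16.679454) * 100 = 7.79

7.79 %


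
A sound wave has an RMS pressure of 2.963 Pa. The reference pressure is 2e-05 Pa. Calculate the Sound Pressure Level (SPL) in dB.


Given values:
  p = 2.963 Pa
  p_ref = 2e-05 Pa
Formula: SPL = 20 * log10(p / p_ref)
Compute ratio: p / p_ref = 2.963 / 2e-05 = 148150
Compute log10: log10(148150) = 5.170702
Multiply: SPL = 20 * 5.170702 = 103.41

103.41 dB


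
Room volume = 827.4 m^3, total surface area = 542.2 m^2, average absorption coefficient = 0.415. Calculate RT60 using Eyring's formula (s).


Given values:
  V = 827.4 m^3, S = 542.2 m^2, alpha = 0.415
Formula: RT60 = 0.161 * V / (-S * ln(1 - alpha))
Compute ln(1 - 0.415) = ln(0.585) = -0.536143
Denominator: -542.2 * -0.536143 = 290.6967
Numerator: 0.161 * 827.4 = 133.2114
RT60 = 133.2114 / 290.6967 = 0.458

0.458 s


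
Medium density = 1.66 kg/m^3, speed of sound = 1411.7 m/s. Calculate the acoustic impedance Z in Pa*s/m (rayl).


Given values:
  rho = 1.66 kg/m^3
  c = 1411.7 m/s
Formula: Z = rho * c
Z = 1.66 * 1411.7
Z = 2343.42

2343.42 rayl


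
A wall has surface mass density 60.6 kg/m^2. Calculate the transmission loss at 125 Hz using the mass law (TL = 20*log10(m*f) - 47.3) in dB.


Given values:
  m = 60.6 kg/m^2, f = 125 Hz
Formula: TL = 20 * log10(m * f) - 47.3
Compute m * f = 60.6 * 125 = 7575.0
Compute log10(7575.0) = 3.879383
Compute 20 * 3.879383 = 77.5877
TL = 77.5877 - 47.3 = 30.29

30.29 dB


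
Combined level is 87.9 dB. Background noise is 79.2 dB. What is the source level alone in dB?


Given values:
  L_total = 87.9 dB, L_bg = 79.2 dB
Formula: L_source = 10 * log10(10^(L_total/10) - 10^(L_bg/10))
Convert to linear:
  10^(87.9/10) = 616595001.8615
  10^(79.2/10) = 83176377.1103
Difference: 616595001.8615 - 83176377.1103 = 533418624.7512
L_source = 10 * log10(533418624.7512) = 87.27

87.27 dB


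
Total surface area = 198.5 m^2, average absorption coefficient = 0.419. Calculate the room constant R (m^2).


Given values:
  S = 198.5 m^2, alpha = 0.419
Formula: R = S * alpha / (1 - alpha)
Numerator: 198.5 * 0.419 = 83.1715
Denominator: 1 - 0.419 = 0.581
R = 83.1715 / 0.581 = 143.15

143.15 m^2


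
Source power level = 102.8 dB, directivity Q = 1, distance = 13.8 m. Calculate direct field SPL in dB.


Given values:
  Lw = 102.8 dB, Q = 1, r = 13.8 m
Formula: SPL = Lw + 10 * log10(Q / (4 * pi * r^2))
Compute 4 * pi * r^2 = 4 * pi * 13.8^2 = 2393.1396
Compute Q / denom = 1 / 2393.1396 = 0.00041786
Compute 10 * log10(0.00041786) = -33.7897
SPL = 102.8 + (-33.7897) = 69.01

69.01 dB


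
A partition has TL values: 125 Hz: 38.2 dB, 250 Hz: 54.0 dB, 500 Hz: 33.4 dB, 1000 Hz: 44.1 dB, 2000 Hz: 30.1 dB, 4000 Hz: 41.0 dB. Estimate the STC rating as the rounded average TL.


Given TL values at each frequency:
  125 Hz: 38.2 dB
  250 Hz: 54.0 dB
  500 Hz: 33.4 dB
  1000 Hz: 44.1 dB
  2000 Hz: 30.1 dB
  4000 Hz: 41.0 dB
Formula: STC ~ round(average of TL values)
Sum = 38.2 + 54.0 + 33.4 + 44.1 + 30.1 + 41.0 = 240.8
Average = 240.8 / 6 = 40.13
Rounded: 40

40


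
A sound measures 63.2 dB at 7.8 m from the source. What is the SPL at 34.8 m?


Given values:
  SPL1 = 63.2 dB, r1 = 7.8 m, r2 = 34.8 m
Formula: SPL2 = SPL1 - 20 * log10(r2 / r1)
Compute ratio: r2 / r1 = 34.8 / 7.8 = 4.4615
Compute log10: log10(4.4615) = 0.649481
Compute drop: 20 * 0.649481 = 12.9896
SPL2 = 63.2 - 12.9896 = 50.21

50.21 dB


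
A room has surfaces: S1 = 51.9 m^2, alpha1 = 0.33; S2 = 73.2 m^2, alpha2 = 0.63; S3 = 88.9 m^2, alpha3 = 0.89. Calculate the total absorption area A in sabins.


Given surfaces:
  Surface 1: 51.9 * 0.33 = 17.127
  Surface 2: 73.2 * 0.63 = 46.116
  Surface 3: 88.9 * 0.89 = 79.121
Formula: A = sum(Si * alpha_i)
A = 17.127 + 46.116 + 79.121
A = 142.36

142.36 sabins


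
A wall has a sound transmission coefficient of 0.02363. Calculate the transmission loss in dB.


Given values:
  tau = 0.02363
Formula: TL = 10 * log10(1 / tau)
Compute 1 / tau = 1 / 0.02363 = 42.3191
Compute log10(42.3191) = 1.626536
TL = 10 * 1.626536 = 16.27

16.27 dB


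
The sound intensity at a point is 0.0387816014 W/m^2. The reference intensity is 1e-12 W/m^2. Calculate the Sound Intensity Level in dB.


Given values:
  I = 0.0387816014 W/m^2
  I_ref = 1e-12 W/m^2
Formula: SIL = 10 * log10(I / I_ref)
Compute ratio: I / I_ref = 38781601400
Compute log10: log10(38781601400) = 10.588626
Multiply: SIL = 10 * 10.588626 = 105.89

105.89 dB


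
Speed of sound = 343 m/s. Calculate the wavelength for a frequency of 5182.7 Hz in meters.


Given values:
  c = 343 m/s, f = 5182.7 Hz
Formula: lambda = c / f
lambda = 343 / 5182.7
lambda = 0.0662

0.0662 m


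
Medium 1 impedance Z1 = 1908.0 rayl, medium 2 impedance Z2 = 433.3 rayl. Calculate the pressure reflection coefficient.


Given values:
  Z1 = 1908.0 rayl, Z2 = 433.3 rayl
Formula: R = (Z2 - Z1) / (Z2 + Z1)
Numerator: Z2 - Z1 = 433.3 - 1908.0 = -1474.7
Denominator: Z2 + Z1 = 433.3 + 1908.0 = 2341.3
R = -1474.7 / 2341.3 = -0.6299

-0.6299


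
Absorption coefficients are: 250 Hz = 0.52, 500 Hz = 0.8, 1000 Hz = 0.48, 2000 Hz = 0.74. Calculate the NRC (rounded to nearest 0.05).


Given values:
  a_250 = 0.52, a_500 = 0.8
  a_1000 = 0.48, a_2000 = 0.74
Formula: NRC = (a250 + a500 + a1000 + a2000) / 4
Sum = 0.52 + 0.8 + 0.48 + 0.74 = 2.54
NRC = 2.54 / 4 = 0.635
Rounded to nearest 0.05: 0.65

0.65


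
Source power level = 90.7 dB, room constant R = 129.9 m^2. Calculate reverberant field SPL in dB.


Given values:
  Lw = 90.7 dB, R = 129.9 m^2
Formula: SPL = Lw + 10 * log10(4 / R)
Compute 4 / R = 4 / 129.9 = 0.030793
Compute 10 * log10(0.030793) = -15.1155
SPL = 90.7 + (-15.1155) = 75.58

75.58 dB


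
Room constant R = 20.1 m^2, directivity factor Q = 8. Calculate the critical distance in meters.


Given values:
  R = 20.1 m^2, Q = 8
Formula: d_c = 0.141 * sqrt(Q * R)
Compute Q * R = 8 * 20.1 = 160.8
Compute sqrt(160.8) = 12.6807
d_c = 0.141 * 12.6807 = 1.788

1.788 m


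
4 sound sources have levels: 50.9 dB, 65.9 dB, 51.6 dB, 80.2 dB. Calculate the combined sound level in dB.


Formula: L_total = 10 * log10( sum(10^(Li/10)) )
  Source 1: 10^(50.9/10) = 123026.8771
  Source 2: 10^(65.9/10) = 3890451.4499
  Source 3: 10^(51.6/10) = 144543.9771
  Source 4: 10^(80.2/10) = 104712854.8051
Sum of linear values = 108870877.1092
L_total = 10 * log10(108870877.1092) = 80.37

80.37 dB


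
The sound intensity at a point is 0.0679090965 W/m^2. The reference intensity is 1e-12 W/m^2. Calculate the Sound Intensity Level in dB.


Given values:
  I = 0.0679090965 W/m^2
  I_ref = 1e-12 W/m^2
Formula: SIL = 10 * log10(I / I_ref)
Compute ratio: I / I_ref = 67909096500
Compute log10: log10(67909096500) = 10.831928
Multiply: SIL = 10 * 10.831928 = 108.32

108.32 dB


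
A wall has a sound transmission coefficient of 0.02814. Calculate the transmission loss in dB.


Given values:
  tau = 0.02814
Formula: TL = 10 * log10(1 / tau)
Compute 1 / tau = 1 / 0.02814 = 35.5366
Compute log10(35.5366) = 1.550676
TL = 10 * 1.550676 = 15.51

15.51 dB


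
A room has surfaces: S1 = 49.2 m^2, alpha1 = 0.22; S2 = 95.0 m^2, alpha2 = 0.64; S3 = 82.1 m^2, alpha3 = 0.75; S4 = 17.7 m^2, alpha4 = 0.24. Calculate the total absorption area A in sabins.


Given surfaces:
  Surface 1: 49.2 * 0.22 = 10.824
  Surface 2: 95.0 * 0.64 = 60.8
  Surface 3: 82.1 * 0.75 = 61.575
  Surface 4: 17.7 * 0.24 = 4.248
Formula: A = sum(Si * alpha_i)
A = 10.824 + 60.8 + 61.575 + 4.248
A = 137.45

137.45 sabins


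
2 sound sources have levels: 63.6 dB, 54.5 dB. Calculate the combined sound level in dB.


Formula: L_total = 10 * log10( sum(10^(Li/10)) )
  Source 1: 10^(63.6/10) = 2290867.6528
  Source 2: 10^(54.5/10) = 281838.2931
Sum of linear values = 2572705.9459
L_total = 10 * log10(2572705.9459) = 64.1

64.1 dB


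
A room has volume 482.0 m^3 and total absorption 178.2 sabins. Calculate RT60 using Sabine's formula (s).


Given values:
  V = 482.0 m^3
  A = 178.2 sabins
Formula: RT60 = 0.161 * V / A
Numerator: 0.161 * 482.0 = 77.602
RT60 = 77.602 / 178.2 = 0.435

0.435 s


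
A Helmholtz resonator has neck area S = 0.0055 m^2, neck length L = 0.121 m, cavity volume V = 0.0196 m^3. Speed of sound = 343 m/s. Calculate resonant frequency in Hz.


Given values:
  S = 0.0055 m^2, L = 0.121 m, V = 0.0196 m^3, c = 343 m/s
Formula: f = (c / (2*pi)) * sqrt(S / (V * L))
Compute V * L = 0.0196 * 0.121 = 0.0023716
Compute S / (V * L) = 0.0055 / 0.0023716 = 2.3191
Compute sqrt(2.3191) = 1.522859
Compute c / (2*pi) = 343 / 6.283185 = 54.590148
f = 54.590148 * 1.522859 = 83.13

83.13 Hz


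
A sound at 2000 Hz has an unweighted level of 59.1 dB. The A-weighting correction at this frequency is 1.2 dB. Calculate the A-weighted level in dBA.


Given values:
  SPL = 59.1 dB
  A-weighting at 2000 Hz = 1.2 dB
Formula: L_A = SPL + A_weight
L_A = 59.1 + (1.2)
L_A = 60.3

60.3 dBA


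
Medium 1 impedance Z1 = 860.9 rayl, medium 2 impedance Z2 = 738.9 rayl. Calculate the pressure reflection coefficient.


Given values:
  Z1 = 860.9 rayl, Z2 = 738.9 rayl
Formula: R = (Z2 - Z1) / (Z2 + Z1)
Numerator: Z2 - Z1 = 738.9 - 860.9 = -122.0
Denominator: Z2 + Z1 = 738.9 + 860.9 = 1599.8
R = -122.0 / 1599.8 = -0.0763

-0.0763


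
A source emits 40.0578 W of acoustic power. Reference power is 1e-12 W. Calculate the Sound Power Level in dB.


Given values:
  W = 40.0578 W
  W_ref = 1e-12 W
Formula: SWL = 10 * log10(W / W_ref)
Compute ratio: W / W_ref = 40057800000000
Compute log10: log10(40057800000000) = 13.602687
Multiply: SWL = 10 * 13.602687 = 136.03

136.03 dB


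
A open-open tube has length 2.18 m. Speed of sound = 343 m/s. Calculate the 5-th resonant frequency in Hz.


Given values:
  Tube type: open-open, L = 2.18 m, c = 343 m/s, n = 5
Formula: f_n = n * c / (2 * L)
Compute 2 * L = 2 * 2.18 = 4.36
f = 5 * 343 / 4.36
f = 393.35

393.35 Hz


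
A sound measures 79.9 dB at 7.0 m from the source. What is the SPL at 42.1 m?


Given values:
  SPL1 = 79.9 dB, r1 = 7.0 m, r2 = 42.1 m
Formula: SPL2 = SPL1 - 20 * log10(r2 / r1)
Compute ratio: r2 / r1 = 42.1 / 7.0 = 6.0143
Compute log10: log10(6.0143) = 0.779185
Compute drop: 20 * 0.779185 = 15.5837
SPL2 = 79.9 - 15.5837 = 64.32

64.32 dB


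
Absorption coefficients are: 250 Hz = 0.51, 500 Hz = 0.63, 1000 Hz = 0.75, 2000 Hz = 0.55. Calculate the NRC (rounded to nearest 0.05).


Given values:
  a_250 = 0.51, a_500 = 0.63
  a_1000 = 0.75, a_2000 = 0.55
Formula: NRC = (a250 + a500 + a1000 + a2000) / 4
Sum = 0.51 + 0.63 + 0.75 + 0.55 = 2.44
NRC = 2.44 / 4 = 0.61
Rounded to nearest 0.05: 0.6

0.6


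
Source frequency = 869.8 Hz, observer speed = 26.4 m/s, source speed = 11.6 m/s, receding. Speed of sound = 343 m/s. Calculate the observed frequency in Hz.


Given values:
  f_s = 869.8 Hz, v_o = 26.4 m/s, v_s = 11.6 m/s
  Direction: receding
Formula: f_o = f_s * (c - v_o) / (c + v_s)
Numerator: c - v_o = 343 - 26.4 = 316.6
Denominator: c + v_s = 343 + 11.6 = 354.6
f_o = 869.8 * 316.6 / 354.6 = 776.59

776.59 Hz
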